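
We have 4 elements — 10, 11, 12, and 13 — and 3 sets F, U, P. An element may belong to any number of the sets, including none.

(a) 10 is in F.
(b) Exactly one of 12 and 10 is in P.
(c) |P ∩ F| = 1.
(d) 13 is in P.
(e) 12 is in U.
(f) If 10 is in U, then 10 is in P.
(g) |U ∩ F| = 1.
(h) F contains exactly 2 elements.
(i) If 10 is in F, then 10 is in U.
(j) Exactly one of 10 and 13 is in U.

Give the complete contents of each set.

From (a): 10 ∈ F.
From (d): 13 ∈ P.
From (e): 12 ∈ U.
(i): 10 ∈ U.
(j) (exactly one): 13 ∉ U.
(f): 10 ∈ P.
(b) (exactly one): 12 ∉ P.
Suppose 11 ∉ F: no assignment then satisfies all the clues, so 11 ∈ F.

F = {10, 11}; U = {10, 12}; P = {10, 13}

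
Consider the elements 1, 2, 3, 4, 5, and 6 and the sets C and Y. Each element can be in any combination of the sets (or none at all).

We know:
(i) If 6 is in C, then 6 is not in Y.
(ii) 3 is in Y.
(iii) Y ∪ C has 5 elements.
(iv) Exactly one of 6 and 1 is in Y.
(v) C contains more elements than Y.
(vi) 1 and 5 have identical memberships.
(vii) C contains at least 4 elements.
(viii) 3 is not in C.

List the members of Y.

Y = {1, 3, 5}

From (ii): 3 ∈ Y.
From (viii): 3 ∉ C.
Suppose 1 ∉ Y: no assignment then satisfies all the clues, so 1 ∈ Y.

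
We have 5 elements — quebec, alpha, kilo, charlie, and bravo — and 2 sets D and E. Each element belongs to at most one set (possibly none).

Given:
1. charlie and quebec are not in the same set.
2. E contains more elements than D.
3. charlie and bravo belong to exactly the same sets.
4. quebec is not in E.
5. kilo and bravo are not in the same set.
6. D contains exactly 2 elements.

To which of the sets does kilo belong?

kilo: D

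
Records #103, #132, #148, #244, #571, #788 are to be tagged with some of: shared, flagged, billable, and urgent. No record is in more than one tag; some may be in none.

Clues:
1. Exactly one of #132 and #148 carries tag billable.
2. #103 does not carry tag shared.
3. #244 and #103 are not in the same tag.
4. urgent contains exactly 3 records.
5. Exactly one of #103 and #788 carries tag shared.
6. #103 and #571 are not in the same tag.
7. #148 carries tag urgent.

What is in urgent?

urgent = {#148, #244, #571}

From (2): #103 ∉ shared.
From (7): #148 ∈ urgent.
(1) (exactly one): #132 ∈ billable.
(5) (exactly one): #788 ∈ shared.
Suppose #103 ∈ urgent: no assignment then satisfies all the clues, so #103 ∉ urgent.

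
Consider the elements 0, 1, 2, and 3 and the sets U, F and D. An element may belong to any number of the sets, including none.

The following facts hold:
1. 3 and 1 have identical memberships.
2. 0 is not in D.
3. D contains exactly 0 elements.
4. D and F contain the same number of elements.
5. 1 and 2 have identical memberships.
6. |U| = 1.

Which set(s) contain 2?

2: none

From (2): 0 ∉ D.
(3): D already has 0, so the rest are out.
Suppose 2 ∈ U: no assignment then satisfies all the clues, so 2 ∉ U.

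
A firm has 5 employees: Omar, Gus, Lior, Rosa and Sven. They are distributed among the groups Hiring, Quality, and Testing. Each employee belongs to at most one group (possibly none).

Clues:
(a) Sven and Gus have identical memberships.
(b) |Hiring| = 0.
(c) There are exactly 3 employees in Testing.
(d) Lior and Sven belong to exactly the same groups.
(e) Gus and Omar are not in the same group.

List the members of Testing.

Testing = {Gus, Lior, Sven}

(b): Hiring already has 0, so the rest are out.
Suppose Omar ∈ Testing: no assignment then satisfies all the clues, so Omar ∉ Testing.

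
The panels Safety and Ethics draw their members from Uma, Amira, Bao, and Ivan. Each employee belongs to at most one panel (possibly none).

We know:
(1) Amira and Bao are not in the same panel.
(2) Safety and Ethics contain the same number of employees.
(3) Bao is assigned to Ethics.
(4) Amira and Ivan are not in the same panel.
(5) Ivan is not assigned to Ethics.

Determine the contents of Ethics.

Ethics = {Bao}

From (3): Bao ∈ Ethics.
From (5): Ivan ∉ Ethics.
(1): Amira ∉ Ethics.
Suppose Uma ∈ Ethics: no assignment then satisfies all the clues, so Uma ∉ Ethics.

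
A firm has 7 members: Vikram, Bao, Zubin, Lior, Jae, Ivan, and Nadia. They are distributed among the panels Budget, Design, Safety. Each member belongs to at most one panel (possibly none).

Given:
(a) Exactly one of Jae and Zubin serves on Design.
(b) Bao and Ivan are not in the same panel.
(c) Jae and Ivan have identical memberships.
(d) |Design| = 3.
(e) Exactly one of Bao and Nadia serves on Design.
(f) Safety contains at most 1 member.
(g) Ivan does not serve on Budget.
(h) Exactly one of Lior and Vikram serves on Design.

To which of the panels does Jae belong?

Jae: none

From (g): Ivan ∉ Budget.
(c): Jae matches Ivan: Jae ∉ Budget.
Suppose Jae ∈ Design: no assignment then satisfies all the clues, so Jae ∉ Design.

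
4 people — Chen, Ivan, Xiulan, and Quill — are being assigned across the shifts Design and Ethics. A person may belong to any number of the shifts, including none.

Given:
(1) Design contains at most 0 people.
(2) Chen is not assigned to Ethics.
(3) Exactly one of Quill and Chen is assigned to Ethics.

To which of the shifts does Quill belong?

From (2): Chen ∉ Ethics.
(1): Design already has 0, so the rest are out.
(3) (exactly one): Quill ∈ Ethics.

Quill: Ethics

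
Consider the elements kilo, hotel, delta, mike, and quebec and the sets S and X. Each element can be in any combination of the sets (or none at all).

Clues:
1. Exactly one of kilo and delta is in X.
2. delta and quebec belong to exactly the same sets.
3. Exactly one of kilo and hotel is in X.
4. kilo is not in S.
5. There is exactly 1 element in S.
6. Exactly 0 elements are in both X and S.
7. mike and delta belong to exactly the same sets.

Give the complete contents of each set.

S = {hotel}; X = {kilo}

From (4): kilo ∉ S.
Suppose kilo ∉ X: no assignment then satisfies all the clues, so kilo ∈ X.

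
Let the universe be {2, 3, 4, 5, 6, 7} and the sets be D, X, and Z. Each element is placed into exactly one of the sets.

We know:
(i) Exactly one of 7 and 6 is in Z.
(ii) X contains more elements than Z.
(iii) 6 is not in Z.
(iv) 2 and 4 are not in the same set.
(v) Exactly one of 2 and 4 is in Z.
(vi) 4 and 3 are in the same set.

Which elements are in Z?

Z = {2, 7}

From (iii): 6 ∉ Z.
(i) (exactly one): 7 ∈ Z.
Suppose 2 ∉ Z: no assignment then satisfies all the clues, so 2 ∈ Z.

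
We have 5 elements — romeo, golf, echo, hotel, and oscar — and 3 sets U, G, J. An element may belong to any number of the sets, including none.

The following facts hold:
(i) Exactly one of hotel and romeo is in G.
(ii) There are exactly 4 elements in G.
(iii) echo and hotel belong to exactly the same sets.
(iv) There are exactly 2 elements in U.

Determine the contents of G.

G = {echo, golf, hotel, oscar}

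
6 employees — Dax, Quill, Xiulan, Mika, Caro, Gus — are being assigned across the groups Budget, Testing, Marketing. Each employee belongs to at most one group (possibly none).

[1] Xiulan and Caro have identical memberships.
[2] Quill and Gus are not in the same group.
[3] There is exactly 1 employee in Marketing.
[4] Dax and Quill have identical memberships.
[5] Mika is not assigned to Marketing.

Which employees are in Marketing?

Marketing = {Gus}

From (5): Mika ∉ Marketing.
Suppose Dax ∈ Marketing: no assignment then satisfies all the clues, so Dax ∉ Marketing.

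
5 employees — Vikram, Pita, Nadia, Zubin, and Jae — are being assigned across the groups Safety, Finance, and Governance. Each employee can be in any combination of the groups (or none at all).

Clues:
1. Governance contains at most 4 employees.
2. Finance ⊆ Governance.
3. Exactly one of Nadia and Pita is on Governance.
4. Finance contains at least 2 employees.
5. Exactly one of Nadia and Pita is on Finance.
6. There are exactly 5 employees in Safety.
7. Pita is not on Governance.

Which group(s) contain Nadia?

From (7): Pita ∉ Governance.
(2) contrapositive: Pita ∉ Finance.
(3) (exactly one): Nadia ∈ Governance.
(5) (exactly one): Nadia ∈ Finance.
(6): only 5 candidates remain for Safety, so all are in.

Nadia: Finance, Governance, Safety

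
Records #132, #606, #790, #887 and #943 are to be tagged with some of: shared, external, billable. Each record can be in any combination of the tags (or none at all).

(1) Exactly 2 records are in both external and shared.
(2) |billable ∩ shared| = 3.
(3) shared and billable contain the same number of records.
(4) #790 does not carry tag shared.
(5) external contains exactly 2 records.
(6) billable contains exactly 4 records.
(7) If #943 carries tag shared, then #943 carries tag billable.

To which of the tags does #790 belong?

#790: billable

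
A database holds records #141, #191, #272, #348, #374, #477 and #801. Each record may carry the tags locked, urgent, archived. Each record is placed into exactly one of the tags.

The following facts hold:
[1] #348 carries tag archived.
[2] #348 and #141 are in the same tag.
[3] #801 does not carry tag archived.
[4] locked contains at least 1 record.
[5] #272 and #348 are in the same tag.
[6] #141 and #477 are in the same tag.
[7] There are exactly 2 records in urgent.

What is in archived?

archived = {#141, #272, #348, #477}

From (1): #348 ∈ archived.
From (3): #801 ∉ archived.
(2): #141 matches #348: #141 ∉ locked.
(2): #141 matches #348: #141 ∉ urgent.
(2): #141 matches #348: #141 ∈ archived.
(5): #272 matches #348: #272 ∉ locked.
(5): #272 matches #348: #272 ∉ urgent.
(5): #272 matches #348: #272 ∈ archived.
(6): #477 matches #141: #477 ∉ locked.
(6): #477 matches #141: #477 ∉ urgent.
(6): #477 matches #141: #477 ∈ archived.
Suppose #191 ∈ archived: no assignment then satisfies all the clues, so #191 ∉ archived.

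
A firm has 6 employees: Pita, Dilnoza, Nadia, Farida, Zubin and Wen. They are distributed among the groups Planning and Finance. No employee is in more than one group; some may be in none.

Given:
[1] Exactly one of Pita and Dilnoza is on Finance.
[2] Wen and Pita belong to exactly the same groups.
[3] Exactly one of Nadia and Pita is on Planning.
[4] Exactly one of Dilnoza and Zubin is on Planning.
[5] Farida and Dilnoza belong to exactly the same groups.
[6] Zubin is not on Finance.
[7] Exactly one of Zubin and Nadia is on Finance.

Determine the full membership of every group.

From (6): Zubin ∉ Finance.
(7) (exactly one): Nadia ∈ Finance.
(3) (exactly one): Pita ∈ Planning.
(1) (exactly one): Dilnoza ∈ Finance.
(2): Wen matches Pita: Wen ∈ Planning.
(4) (exactly one): Zubin ∈ Planning.
(5): Farida matches Dilnoza: Farida ∉ Planning.
(5): Farida matches Dilnoza: Farida ∈ Finance.

Planning = {Pita, Wen, Zubin}; Finance = {Dilnoza, Farida, Nadia}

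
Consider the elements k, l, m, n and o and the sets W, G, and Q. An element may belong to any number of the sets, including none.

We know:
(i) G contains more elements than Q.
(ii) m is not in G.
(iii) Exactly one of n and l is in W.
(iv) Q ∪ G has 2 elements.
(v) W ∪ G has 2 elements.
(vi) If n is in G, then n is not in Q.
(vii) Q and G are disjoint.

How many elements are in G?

2

From (ii): m ∉ G.
Suppose k ∈ Q: no assignment then satisfies all the clues, so k ∉ Q.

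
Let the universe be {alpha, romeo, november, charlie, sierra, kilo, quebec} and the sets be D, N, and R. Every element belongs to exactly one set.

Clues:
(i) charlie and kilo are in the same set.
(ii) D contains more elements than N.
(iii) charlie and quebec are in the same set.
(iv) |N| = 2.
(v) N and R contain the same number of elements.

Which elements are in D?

D = {charlie, kilo, quebec}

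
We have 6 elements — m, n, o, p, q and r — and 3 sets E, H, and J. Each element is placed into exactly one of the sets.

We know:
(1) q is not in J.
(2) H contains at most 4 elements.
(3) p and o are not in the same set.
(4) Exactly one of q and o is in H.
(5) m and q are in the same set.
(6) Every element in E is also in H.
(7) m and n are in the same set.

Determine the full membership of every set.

From (1): q ∉ J.
(5): m matches q: m ∉ J.
(7): n matches m: n ∉ J.
Suppose m ∈ E: no assignment then satisfies all the clues, so m ∉ E.

E = {}; H = {m, n, p, q}; J = {o, r}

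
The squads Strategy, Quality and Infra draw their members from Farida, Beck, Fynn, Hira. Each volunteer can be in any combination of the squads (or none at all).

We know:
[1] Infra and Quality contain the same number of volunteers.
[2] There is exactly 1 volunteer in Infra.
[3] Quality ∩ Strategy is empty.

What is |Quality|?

1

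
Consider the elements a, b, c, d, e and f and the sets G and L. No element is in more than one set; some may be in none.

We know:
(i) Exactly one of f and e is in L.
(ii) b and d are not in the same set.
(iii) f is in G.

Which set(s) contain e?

From (iii): f ∈ G.
(i) (exactly one): e ∈ L.

e: L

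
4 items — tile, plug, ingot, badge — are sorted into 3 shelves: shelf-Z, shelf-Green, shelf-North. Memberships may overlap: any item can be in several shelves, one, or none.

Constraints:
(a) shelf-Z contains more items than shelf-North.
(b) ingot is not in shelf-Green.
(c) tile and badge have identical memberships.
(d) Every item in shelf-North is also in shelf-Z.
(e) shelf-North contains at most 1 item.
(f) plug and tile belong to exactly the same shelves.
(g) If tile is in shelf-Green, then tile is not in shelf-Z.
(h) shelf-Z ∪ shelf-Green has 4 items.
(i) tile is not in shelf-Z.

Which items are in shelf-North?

shelf-North = {}

From (b): ingot ∉ shelf-Green.
From (i): tile ∉ shelf-Z.
(c): badge matches tile: badge ∉ shelf-Z.
(d) contrapositive: tile ∉ shelf-North.
(d) contrapositive: badge ∉ shelf-North.
(f): plug matches tile: plug ∉ shelf-Z.
(f): plug matches tile: plug ∉ shelf-North.
Suppose ingot ∈ shelf-North: no assignment then satisfies all the clues, so ingot ∉ shelf-North.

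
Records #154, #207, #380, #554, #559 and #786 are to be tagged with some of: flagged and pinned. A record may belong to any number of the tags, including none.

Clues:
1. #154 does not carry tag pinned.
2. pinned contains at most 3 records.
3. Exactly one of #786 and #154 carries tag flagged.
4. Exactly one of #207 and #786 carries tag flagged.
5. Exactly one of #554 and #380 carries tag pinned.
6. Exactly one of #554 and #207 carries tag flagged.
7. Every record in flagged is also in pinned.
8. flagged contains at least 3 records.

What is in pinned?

pinned = {#554, #559, #786}

From (1): #154 ∉ pinned.
(7) contrapositive: #154 ∉ flagged.
(3) (exactly one): #786 ∈ flagged.
(4) (exactly one): #207 ∉ flagged.
(6) (exactly one): #554 ∈ flagged.
(7) with #554 ∈ flagged: #554 ∈ pinned.
(7) with #786 ∈ flagged: #786 ∈ pinned.
(5) (exactly one): #380 ∉ pinned.
(7) contrapositive: #380 ∉ flagged.
(8): only 3 candidates remain for flagged, so all are in.
(7) with #559 ∈ flagged: #559 ∈ pinned.
(2): pinned already has 3, so the rest are out.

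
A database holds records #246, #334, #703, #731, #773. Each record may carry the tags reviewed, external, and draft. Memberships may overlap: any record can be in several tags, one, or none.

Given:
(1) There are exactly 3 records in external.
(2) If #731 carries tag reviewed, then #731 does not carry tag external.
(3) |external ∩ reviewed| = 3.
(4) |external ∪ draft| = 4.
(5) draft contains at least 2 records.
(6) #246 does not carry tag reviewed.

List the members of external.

external = {#334, #703, #773}

From (6): #246 ∉ reviewed.
Suppose #246 ∈ external: no assignment then satisfies all the clues, so #246 ∉ external.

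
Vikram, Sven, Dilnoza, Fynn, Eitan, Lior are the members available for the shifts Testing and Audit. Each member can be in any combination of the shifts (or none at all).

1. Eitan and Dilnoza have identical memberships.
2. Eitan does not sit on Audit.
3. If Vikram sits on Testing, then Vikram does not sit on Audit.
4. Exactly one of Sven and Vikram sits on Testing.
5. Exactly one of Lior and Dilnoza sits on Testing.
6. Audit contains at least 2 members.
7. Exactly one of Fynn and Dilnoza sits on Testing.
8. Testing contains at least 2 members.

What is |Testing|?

From (2): Eitan ∉ Audit.
(1): Dilnoza matches Eitan: Dilnoza ∉ Audit.

3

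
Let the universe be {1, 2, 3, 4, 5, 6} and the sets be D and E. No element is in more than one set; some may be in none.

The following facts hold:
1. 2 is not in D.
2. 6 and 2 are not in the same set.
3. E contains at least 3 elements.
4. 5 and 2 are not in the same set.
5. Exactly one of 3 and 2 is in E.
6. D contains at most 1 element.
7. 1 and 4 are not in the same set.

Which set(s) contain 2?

2: none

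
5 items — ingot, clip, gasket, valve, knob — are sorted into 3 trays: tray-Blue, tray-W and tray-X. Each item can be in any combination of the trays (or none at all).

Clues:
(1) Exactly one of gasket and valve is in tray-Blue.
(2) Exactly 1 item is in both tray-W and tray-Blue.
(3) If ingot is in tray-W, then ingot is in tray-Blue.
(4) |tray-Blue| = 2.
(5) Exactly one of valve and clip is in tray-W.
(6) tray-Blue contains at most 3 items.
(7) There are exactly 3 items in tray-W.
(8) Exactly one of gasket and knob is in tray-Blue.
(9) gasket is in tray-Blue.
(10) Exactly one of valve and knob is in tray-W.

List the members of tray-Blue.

tray-Blue = {gasket, ingot}

From (9): gasket ∈ tray-Blue.
(1) (exactly one): valve ∉ tray-Blue.
(8) (exactly one): knob ∉ tray-Blue.
Suppose ingot ∉ tray-Blue: no assignment then satisfies all the clues, so ingot ∈ tray-Blue.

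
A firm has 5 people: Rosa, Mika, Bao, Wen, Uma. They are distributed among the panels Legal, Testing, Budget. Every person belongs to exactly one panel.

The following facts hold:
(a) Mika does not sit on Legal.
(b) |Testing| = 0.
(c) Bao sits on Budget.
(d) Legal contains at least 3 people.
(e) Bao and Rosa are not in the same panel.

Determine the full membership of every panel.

From (a): Mika ∉ Legal.
From (c): Bao ∈ Budget.
(b): Testing already has 0, so the rest are out.
(d): only 3 candidates remain for Legal, so all are in.
Only one panel left: Mika ∈ Budget.

Legal = {Rosa, Uma, Wen}; Testing = {}; Budget = {Bao, Mika}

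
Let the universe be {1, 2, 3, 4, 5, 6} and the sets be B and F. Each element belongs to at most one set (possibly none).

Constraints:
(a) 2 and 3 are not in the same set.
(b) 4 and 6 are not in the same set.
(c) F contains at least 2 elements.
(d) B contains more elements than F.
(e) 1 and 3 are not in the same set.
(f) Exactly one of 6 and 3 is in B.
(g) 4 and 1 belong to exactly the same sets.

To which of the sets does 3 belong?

3: none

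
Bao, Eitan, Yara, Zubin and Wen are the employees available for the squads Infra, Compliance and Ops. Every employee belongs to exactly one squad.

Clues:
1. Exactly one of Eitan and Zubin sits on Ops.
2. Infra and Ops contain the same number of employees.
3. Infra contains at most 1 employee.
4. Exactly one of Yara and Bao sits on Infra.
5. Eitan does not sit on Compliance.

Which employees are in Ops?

Ops = {Eitan}

From (5): Eitan ∉ Compliance.
Suppose Bao ∈ Ops: no assignment then satisfies all the clues, so Bao ∉ Ops.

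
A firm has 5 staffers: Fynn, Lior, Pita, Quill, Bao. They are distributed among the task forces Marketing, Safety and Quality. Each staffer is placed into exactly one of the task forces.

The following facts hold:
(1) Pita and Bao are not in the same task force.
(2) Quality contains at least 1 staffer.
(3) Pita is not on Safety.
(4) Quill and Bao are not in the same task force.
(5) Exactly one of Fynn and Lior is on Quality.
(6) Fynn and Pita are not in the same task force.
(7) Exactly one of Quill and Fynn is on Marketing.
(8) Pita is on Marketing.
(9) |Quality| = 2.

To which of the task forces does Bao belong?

Bao: Quality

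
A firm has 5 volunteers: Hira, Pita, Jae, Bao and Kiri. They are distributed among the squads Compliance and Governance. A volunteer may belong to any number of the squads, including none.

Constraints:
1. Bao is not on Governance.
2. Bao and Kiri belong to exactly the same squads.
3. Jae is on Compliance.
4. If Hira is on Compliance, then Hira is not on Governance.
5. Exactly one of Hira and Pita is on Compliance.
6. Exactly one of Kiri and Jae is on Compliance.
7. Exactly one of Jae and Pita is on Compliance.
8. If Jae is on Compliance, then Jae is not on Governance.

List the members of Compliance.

Compliance = {Hira, Jae}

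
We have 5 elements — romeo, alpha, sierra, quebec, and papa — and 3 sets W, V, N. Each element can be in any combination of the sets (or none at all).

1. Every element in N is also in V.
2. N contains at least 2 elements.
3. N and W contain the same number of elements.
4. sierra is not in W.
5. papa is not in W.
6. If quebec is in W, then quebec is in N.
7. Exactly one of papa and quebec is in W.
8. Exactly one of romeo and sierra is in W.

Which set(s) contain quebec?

quebec: N, V, W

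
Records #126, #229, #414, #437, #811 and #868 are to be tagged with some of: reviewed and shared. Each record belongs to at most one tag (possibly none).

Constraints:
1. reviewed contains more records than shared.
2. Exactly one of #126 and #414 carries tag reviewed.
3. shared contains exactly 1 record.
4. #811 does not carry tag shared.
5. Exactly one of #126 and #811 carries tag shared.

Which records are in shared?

shared = {#126}

From (4): #811 ∉ shared.
(5) (exactly one): #126 ∈ shared.
(2) (exactly one): #414 ∈ reviewed.
(3): shared already has 1, so the rest are out.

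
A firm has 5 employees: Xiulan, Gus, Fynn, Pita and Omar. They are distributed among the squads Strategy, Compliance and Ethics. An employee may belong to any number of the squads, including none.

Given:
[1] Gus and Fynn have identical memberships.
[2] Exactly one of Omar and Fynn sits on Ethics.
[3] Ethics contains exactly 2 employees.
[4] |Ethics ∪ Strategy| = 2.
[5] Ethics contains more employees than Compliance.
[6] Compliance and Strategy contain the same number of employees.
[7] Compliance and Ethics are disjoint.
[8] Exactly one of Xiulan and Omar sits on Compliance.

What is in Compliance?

Compliance = {Xiulan}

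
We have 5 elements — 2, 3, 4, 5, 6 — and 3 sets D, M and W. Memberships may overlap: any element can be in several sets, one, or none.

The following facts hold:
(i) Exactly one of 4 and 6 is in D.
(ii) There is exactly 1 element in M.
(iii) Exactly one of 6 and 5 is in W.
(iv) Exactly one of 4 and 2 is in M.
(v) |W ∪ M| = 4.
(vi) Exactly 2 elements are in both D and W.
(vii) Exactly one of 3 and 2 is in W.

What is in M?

M = {2}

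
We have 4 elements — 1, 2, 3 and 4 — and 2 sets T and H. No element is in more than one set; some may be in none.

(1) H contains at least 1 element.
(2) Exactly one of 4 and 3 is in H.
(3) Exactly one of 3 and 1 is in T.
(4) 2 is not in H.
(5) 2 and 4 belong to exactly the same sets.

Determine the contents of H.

From (4): 2 ∉ H.
(5): 4 matches 2: 4 ∉ H.
(2) (exactly one): 3 ∈ H.
(3) (exactly one): 1 ∈ T.

H = {3}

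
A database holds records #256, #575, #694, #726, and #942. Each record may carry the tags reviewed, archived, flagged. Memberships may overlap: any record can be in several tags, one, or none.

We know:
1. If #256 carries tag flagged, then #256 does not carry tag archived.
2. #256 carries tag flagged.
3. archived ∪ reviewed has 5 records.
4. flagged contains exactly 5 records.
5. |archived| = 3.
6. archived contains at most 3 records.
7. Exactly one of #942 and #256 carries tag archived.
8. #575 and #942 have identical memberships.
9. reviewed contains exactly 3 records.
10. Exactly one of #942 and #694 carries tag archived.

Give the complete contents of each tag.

reviewed = {#256, #694, #726}; archived = {#575, #726, #942}; flagged = {#256, #575, #694, #726, #942}

From (2): #256 ∈ flagged.
(1): #256 ∉ archived.
(4): only 5 candidates remain for flagged, so all are in.
(7) (exactly one): #942 ∈ archived.
(8): #575 matches #942: #575 ∈ archived.
(10) (exactly one): #694 ∉ archived.
(5): only 3 candidates remain for archived, so all are in.
Suppose #256 ∉ reviewed: no assignment then satisfies all the clues, so #256 ∈ reviewed.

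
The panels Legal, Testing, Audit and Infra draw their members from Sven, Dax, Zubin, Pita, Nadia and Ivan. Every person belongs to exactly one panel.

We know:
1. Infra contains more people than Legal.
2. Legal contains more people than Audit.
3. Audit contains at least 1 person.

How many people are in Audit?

1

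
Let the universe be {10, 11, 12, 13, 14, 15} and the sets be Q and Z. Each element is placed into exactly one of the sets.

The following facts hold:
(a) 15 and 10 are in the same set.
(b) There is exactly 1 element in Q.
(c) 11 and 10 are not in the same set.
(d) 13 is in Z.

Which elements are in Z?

Z = {10, 12, 13, 14, 15}

From (d): 13 ∈ Z.
Suppose 10 ∉ Z: no assignment then satisfies all the clues, so 10 ∈ Z.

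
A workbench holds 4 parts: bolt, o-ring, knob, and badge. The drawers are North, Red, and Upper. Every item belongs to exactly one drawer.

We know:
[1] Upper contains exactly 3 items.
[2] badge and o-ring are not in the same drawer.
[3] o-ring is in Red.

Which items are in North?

From (3): o-ring ∈ Red.
(1): only 3 candidates remain for Upper, so all are in.

North = {}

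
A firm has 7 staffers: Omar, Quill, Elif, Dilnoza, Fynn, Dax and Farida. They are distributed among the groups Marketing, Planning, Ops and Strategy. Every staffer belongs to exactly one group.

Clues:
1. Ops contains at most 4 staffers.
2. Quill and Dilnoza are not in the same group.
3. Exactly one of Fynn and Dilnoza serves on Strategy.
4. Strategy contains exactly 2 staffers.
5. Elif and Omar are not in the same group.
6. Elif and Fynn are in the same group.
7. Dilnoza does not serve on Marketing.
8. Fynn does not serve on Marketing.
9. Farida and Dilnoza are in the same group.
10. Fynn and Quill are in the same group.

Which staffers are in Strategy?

Strategy = {Dilnoza, Farida}

From (7): Dilnoza ∉ Marketing.
From (8): Fynn ∉ Marketing.
(6): Elif matches Fynn: Elif ∉ Marketing.
(9): Farida matches Dilnoza: Farida ∉ Marketing.
(10): Quill matches Fynn: Quill ∉ Marketing.
Suppose Omar ∈ Strategy: no assignment then satisfies all the clues, so Omar ∉ Strategy.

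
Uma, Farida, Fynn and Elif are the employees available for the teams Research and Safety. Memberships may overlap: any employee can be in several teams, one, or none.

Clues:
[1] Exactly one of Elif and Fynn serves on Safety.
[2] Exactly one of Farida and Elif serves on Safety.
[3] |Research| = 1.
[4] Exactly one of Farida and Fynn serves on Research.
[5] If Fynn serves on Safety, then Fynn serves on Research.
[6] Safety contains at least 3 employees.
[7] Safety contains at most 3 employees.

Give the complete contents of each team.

Research = {Fynn}; Safety = {Farida, Fynn, Uma}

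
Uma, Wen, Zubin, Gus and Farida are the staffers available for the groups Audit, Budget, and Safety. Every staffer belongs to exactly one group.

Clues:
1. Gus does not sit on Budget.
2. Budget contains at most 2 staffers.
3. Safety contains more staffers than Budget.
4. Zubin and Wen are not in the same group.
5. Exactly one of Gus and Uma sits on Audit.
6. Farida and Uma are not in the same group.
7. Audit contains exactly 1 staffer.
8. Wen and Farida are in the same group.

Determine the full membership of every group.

Audit = {Uma}; Budget = {Zubin}; Safety = {Farida, Gus, Wen}

From (1): Gus ∉ Budget.
Suppose Uma ∉ Audit: no assignment then satisfies all the clues, so Uma ∈ Audit.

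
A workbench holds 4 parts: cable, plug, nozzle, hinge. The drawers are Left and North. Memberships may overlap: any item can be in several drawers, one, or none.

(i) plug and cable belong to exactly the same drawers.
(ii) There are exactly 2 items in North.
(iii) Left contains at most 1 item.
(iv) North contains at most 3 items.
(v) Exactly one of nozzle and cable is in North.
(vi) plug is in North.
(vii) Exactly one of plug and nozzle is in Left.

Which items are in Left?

Left = {nozzle}

From (vi): plug ∈ North.
(i): cable matches plug: cable ∈ North.
(ii): North already has 2, so the rest are out.
Suppose cable ∈ Left: no assignment then satisfies all the clues, so cable ∉ Left.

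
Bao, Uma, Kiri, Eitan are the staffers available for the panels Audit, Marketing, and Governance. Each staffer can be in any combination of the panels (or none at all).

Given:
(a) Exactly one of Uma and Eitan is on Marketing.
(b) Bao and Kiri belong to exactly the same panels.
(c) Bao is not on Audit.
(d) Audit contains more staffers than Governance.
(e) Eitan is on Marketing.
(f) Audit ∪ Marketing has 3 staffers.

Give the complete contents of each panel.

From (c): Bao ∉ Audit.
From (e): Eitan ∈ Marketing.
(a) (exactly one): Uma ∉ Marketing.
(b): Kiri matches Bao: Kiri ∉ Audit.
Suppose Bao ∉ Marketing: no assignment then satisfies all the clues, so Bao ∈ Marketing.

Audit = {Eitan}; Marketing = {Bao, Eitan, Kiri}; Governance = {}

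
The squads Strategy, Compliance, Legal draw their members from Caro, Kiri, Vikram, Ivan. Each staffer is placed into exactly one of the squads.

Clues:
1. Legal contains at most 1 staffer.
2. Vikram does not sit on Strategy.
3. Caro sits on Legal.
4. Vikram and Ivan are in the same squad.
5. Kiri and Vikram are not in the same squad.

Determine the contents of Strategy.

Strategy = {Kiri}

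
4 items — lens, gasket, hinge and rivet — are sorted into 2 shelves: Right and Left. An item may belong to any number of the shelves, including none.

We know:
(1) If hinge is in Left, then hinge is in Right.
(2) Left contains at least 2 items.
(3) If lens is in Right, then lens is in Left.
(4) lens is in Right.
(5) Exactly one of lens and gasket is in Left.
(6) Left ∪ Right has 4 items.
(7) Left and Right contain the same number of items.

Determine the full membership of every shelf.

Right = {gasket, hinge, lens}; Left = {hinge, lens, rivet}

From (4): lens ∈ Right.
(3): lens ∈ Left.
(5) (exactly one): gasket ∉ Left.
Suppose gasket ∉ Right: no assignment then satisfies all the clues, so gasket ∈ Right.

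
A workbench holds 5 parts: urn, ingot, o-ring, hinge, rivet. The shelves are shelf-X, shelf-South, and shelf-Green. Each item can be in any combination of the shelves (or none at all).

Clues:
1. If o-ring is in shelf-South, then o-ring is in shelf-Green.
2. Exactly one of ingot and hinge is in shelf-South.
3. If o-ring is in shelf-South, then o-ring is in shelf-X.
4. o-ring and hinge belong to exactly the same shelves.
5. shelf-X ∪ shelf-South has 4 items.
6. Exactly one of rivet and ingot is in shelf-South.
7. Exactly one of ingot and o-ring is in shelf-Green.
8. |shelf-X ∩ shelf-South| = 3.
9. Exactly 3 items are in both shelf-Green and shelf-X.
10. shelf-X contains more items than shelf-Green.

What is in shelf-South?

shelf-South = {hinge, o-ring, rivet}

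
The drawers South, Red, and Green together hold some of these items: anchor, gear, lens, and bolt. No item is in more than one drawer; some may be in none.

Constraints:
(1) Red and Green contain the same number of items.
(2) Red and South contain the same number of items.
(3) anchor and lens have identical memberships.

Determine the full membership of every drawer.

South = {}; Red = {}; Green = {}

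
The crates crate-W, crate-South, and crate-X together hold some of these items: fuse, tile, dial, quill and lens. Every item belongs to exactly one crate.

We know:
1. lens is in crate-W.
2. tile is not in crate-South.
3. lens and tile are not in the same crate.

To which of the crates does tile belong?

From (1): lens ∈ crate-W.
From (2): tile ∉ crate-South.
(3): tile ∉ crate-W.
Only one crate left: tile ∈ crate-X.

tile: crate-X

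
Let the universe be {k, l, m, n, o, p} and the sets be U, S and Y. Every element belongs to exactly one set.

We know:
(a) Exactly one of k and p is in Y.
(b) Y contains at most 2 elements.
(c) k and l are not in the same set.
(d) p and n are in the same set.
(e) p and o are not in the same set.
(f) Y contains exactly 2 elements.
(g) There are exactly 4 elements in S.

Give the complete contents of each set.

U = {}; S = {l, m, n, p}; Y = {k, o}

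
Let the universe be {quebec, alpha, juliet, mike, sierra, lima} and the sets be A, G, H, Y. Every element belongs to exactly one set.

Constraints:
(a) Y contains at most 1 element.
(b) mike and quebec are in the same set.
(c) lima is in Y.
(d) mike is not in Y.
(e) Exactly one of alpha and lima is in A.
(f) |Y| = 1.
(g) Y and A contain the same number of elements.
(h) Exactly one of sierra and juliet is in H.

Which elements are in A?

A = {alpha}

From (c): lima ∈ Y.
From (d): mike ∉ Y.
(a): Y already has 1, so the rest are out.
(e) (exactly one): alpha ∈ A.
Suppose quebec ∈ A: no assignment then satisfies all the clues, so quebec ∉ A.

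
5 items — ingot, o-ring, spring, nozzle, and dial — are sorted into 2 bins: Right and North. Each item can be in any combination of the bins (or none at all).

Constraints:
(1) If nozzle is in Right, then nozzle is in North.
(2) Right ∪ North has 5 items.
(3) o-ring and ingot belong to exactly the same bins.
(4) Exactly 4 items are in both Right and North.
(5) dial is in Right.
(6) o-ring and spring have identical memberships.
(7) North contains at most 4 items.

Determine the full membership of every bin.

Right = {dial, ingot, nozzle, o-ring, spring}; North = {ingot, nozzle, o-ring, spring}

From (5): dial ∈ Right.
Suppose ingot ∉ Right: no assignment then satisfies all the clues, so ingot ∈ Right.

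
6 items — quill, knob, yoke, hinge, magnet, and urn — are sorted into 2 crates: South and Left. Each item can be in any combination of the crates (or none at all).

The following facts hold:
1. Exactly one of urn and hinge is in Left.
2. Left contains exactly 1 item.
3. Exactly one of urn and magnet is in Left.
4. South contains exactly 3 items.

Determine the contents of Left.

Left = {urn}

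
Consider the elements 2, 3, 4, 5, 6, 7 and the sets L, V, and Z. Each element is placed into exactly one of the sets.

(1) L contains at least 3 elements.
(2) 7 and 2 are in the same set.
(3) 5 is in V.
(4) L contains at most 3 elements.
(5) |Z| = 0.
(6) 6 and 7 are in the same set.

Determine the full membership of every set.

L = {2, 6, 7}; V = {3, 4, 5}; Z = {}

From (3): 5 ∈ V.
(5): Z already has 0, so the rest are out.
Suppose 2 ∉ L: no assignment then satisfies all the clues, so 2 ∈ L.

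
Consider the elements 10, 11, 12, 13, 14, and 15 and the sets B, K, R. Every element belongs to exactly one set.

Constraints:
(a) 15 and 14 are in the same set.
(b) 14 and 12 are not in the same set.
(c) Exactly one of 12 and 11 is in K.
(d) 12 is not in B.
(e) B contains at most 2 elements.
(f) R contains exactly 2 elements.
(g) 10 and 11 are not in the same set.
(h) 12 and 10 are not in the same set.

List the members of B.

B = {10}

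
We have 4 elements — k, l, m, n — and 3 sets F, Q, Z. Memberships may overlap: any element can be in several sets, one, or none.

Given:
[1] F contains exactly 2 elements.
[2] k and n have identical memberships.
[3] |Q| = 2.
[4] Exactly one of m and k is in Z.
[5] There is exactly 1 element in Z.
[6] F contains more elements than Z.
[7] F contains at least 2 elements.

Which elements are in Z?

Z = {m}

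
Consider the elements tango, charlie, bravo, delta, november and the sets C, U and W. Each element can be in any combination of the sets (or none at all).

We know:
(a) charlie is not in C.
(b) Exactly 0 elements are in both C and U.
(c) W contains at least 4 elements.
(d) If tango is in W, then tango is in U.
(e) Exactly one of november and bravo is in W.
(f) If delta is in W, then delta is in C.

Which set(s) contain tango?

tango: U, W

From (a): charlie ∉ C.
Suppose tango ∈ C: no assignment then satisfies all the clues, so tango ∉ C.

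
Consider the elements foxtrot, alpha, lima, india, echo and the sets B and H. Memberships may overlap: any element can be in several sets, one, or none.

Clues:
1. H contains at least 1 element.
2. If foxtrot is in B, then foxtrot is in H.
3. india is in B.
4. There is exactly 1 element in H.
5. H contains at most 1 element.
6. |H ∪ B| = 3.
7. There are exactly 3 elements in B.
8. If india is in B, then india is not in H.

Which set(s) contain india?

india: B

From (3): india ∈ B.
(8): india ∉ H.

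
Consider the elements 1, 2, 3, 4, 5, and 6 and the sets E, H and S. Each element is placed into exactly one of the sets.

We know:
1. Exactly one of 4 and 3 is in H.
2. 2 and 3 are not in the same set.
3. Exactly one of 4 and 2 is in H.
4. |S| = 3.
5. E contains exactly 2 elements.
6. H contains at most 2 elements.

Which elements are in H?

H = {4}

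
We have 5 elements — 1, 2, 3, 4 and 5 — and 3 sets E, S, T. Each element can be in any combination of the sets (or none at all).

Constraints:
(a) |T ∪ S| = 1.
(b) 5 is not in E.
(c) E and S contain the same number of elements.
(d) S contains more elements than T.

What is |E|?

1

From (b): 5 ∉ E.
Suppose 1 ∈ T: no assignment then satisfies all the clues, so 1 ∉ T.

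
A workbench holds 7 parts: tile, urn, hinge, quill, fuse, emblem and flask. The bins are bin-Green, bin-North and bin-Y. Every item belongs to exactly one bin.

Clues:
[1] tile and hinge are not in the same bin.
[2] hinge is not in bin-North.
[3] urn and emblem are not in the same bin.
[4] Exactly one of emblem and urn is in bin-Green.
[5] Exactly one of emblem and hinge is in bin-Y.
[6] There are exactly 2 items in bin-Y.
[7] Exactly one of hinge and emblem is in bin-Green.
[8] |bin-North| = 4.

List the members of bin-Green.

bin-Green = {emblem}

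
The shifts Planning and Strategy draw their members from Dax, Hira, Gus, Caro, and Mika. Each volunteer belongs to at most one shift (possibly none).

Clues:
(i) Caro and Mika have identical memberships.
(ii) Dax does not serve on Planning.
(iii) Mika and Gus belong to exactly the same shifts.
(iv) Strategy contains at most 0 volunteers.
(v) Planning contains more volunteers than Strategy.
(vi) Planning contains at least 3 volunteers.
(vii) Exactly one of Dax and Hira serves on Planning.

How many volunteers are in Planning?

4

From (ii): Dax ∉ Planning.
(iv): Strategy already has 0, so the rest are out.
(vii) (exactly one): Hira ∈ Planning.
Suppose Gus ∉ Planning: no assignment then satisfies all the clues, so Gus ∈ Planning.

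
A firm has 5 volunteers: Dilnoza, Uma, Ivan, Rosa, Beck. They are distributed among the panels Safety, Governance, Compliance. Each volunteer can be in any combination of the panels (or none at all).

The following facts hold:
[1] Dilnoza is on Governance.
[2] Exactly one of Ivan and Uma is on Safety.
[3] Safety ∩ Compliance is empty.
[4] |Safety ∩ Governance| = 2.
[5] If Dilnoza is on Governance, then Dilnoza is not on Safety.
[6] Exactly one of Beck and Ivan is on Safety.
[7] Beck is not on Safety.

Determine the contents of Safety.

From (1): Dilnoza ∈ Governance.
From (7): Beck ∉ Safety.
(5): Dilnoza ∉ Safety.
(6) (exactly one): Ivan ∈ Safety.
(2) (exactly one): Uma ∉ Safety.
(3) (disjoint): Ivan ∉ Compliance.
Suppose Rosa ∉ Safety: no assignment then satisfies all the clues, so Rosa ∈ Safety.

Safety = {Ivan, Rosa}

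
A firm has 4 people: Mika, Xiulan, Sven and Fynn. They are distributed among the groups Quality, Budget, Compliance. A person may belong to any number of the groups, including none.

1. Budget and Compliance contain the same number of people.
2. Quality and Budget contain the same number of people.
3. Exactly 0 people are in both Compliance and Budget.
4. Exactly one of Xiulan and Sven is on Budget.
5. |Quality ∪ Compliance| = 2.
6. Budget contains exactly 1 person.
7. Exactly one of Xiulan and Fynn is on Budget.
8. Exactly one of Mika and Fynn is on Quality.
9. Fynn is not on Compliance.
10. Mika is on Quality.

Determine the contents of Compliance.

Compliance = {Sven}

From (9): Fynn ∉ Compliance.
From (10): Mika ∈ Quality.
(8) (exactly one): Fynn ∉ Quality.
Suppose Mika ∈ Compliance: no assignment then satisfies all the clues, so Mika ∉ Compliance.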